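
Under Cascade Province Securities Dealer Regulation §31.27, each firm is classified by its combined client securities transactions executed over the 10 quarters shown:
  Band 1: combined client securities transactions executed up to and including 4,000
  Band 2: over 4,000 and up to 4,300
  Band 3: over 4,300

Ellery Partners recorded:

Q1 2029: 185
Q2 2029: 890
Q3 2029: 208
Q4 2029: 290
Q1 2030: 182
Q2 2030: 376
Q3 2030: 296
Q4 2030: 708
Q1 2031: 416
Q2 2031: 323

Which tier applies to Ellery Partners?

Band 1

Combined client securities transactions executed: 185 + 890 + 208 + 290 + 182 + 376 + 296 + 708 + 416 + 323 = 3,874.
3,874 ≤ 4,000, so Band 1 applies.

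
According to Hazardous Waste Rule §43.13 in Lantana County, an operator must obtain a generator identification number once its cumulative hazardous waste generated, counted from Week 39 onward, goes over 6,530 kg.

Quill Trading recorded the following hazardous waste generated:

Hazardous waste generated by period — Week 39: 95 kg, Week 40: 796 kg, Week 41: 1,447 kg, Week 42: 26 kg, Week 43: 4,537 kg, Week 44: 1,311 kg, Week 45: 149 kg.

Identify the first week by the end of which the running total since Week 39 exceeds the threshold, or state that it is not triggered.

Through Week 39: 95 kg
Through Week 40: 891 kg
Through Week 41: 2,338 kg
Through Week 42: 2,364 kg
Through Week 43: 6,901 kg ← exceeds threshold

Week 43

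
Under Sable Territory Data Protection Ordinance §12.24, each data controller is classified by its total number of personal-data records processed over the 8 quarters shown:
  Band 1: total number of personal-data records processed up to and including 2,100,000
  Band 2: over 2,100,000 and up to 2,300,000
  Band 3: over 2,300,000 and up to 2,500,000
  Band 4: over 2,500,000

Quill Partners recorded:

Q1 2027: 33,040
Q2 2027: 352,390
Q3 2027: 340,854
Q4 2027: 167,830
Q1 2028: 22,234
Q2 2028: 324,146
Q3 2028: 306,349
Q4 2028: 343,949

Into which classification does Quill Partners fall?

Total number of personal-data records processed: 33,040 + 352,390 + 340,854 + 167,830 + 22,234 + 324,146 + 306,349 + 343,949 = 1,890,792.
1,890,792 ≤ 2,100,000, so Band 1 applies.

Band 1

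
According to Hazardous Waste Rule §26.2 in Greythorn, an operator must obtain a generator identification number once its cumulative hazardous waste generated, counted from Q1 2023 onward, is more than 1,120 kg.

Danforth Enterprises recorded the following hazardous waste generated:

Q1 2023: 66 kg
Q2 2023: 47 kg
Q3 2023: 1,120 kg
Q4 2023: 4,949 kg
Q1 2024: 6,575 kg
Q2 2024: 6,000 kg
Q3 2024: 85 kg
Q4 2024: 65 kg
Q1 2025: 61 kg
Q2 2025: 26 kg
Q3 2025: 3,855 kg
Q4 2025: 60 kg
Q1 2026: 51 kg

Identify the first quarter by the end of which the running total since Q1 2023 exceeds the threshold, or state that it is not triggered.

Q3 2023

Through Q1 2023: 66 kg
Through Q2 2023: 113 kg
Through Q3 2023: 1,233 kg ← exceeds threshold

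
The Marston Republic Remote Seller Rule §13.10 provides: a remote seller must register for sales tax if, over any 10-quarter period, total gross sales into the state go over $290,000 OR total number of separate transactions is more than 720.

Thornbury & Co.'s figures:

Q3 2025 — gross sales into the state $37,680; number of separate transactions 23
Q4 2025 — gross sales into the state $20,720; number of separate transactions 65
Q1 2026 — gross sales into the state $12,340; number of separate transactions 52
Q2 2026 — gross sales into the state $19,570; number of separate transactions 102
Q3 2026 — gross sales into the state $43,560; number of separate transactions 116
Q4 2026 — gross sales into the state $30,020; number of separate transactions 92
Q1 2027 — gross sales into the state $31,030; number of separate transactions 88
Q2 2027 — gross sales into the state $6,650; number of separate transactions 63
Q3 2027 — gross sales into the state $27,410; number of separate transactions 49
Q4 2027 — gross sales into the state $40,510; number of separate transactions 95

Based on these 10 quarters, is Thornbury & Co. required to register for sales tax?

Total gross sales into the state: $37,680 + $20,720 + $12,340 + $19,570 + $43,560 + $30,020 + $31,030 + $6,650 + $27,410 + $40,510 = $269,490 (≤ $290,000).
Total number of separate transactions: 23 + 65 + 52 + 102 + 116 + 92 + 88 + 63 + 49 + 95 = 745 (> 720).
The test is 'or': at least one threshold is exceeded.

Yes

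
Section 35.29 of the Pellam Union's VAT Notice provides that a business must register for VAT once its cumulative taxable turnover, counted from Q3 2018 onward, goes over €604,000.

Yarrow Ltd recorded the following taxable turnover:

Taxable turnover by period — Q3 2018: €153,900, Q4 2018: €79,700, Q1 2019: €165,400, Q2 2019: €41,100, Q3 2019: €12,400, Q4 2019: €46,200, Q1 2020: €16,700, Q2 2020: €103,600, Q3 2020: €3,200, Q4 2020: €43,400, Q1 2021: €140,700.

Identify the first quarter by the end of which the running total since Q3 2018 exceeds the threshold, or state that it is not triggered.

Through Q3 2018: €153,900
Through Q4 2018: €233,600
Through Q1 2019: €399,000
Through Q2 2019: €440,100
Through Q3 2019: €452,500
Through Q4 2019: €498,700
Through Q1 2020: €515,400
Through Q2 2020: €619,000 ← exceeds threshold

Q2 2020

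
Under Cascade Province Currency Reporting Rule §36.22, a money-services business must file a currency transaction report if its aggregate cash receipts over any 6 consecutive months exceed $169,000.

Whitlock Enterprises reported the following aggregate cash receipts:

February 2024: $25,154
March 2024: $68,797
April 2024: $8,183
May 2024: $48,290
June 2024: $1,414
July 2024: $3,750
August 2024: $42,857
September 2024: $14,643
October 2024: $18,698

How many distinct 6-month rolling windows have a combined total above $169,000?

February 2024–July 2024: $25,154 + $68,797 + $8,183 + $48,290 + $1,414 + $3,750 = $155,588 (under)
March 2024–August 2024: $68,797 + $8,183 + $48,290 + $1,414 + $3,750 + $42,857 = $173,291 (over)
April 2024–September 2024: $8,183 + $48,290 + $1,414 + $3,750 + $42,857 + $14,643 = $119,137 (under)
May 2024–October 2024: $48,290 + $1,414 + $3,750 + $42,857 + $14,643 + $18,698 = $129,652 (under)
1 window exceeds the threshold.

1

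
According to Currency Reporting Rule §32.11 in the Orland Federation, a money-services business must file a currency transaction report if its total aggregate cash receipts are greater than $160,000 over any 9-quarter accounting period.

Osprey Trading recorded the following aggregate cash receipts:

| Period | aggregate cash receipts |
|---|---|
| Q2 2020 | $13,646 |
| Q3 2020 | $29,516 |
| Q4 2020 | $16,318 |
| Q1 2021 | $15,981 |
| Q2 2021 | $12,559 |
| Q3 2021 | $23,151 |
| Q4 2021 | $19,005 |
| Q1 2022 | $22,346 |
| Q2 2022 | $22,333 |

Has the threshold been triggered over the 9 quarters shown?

Yes

Total aggregate cash receipts: $13,646 + $29,516 + $16,318 + $15,981 + $12,559 + $23,151 + $19,005 + $22,346 + $22,333 = $174,855.
$174,855 > $160,000, so the threshold is exceeded.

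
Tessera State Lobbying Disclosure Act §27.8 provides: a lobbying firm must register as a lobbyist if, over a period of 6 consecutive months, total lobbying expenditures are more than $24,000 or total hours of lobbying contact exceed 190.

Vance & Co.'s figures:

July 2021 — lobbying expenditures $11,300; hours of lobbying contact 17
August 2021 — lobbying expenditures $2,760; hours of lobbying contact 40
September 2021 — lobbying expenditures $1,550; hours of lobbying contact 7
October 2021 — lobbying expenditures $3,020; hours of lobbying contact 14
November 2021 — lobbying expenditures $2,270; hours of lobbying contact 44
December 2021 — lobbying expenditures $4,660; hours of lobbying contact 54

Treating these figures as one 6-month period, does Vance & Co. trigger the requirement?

Total lobbying expenditures: $11,300 + $2,760 + $1,550 + $3,020 + $2,270 + $4,660 = $25,560 (> $24,000).
Total hours of lobbying contact: 17 + 40 + 7 + 14 + 44 + 54 = 176 (≤ 190).
The test is 'or': at least one threshold is exceeded.

Yes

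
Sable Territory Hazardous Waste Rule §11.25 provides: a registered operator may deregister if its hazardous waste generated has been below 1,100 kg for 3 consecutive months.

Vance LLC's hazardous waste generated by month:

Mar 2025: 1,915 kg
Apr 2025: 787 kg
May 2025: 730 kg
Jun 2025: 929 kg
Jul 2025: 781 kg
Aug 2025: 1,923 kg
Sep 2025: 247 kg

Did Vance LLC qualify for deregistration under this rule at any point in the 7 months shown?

Months below 1,100 kg: Apr 2025, May 2025, Jun 2025, Jul 2025, Sep 2025.
Longest run of consecutive months below the threshold: 4.
4 ≥ 3, so Vance LLC became eligible.

Yes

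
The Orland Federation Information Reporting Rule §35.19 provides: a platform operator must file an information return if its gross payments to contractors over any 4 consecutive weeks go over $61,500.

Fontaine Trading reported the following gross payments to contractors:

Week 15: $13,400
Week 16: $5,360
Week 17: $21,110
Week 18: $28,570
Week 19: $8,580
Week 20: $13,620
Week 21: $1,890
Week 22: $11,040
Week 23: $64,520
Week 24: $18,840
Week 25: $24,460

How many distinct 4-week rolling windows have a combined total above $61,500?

Week 15–Week 18: $13,400 + $5,360 + $21,110 + $28,570 = $68,440 (over)
Week 16–Week 19: $5,360 + $21,110 + $28,570 + $8,580 = $63,620 (over)
Week 17–Week 20: $21,110 + $28,570 + $8,580 + $13,620 = $71,880 (over)
Week 18–Week 21: $28,570 + $8,580 + $13,620 + $1,890 = $52,660 (under)
Week 19–Week 22: $8,580 + $13,620 + $1,890 + $11,040 = $35,130 (under)
Week 20–Week 23: $13,620 + $1,890 + $11,040 + $64,520 = $91,070 (over)
Week 21–Week 24: $1,890 + $11,040 + $64,520 + $18,840 = $96,290 (over)
Week 22–Week 25: $11,040 + $64,520 + $18,840 + $24,460 = $118,860 (over)
6 windows exceed the threshold.

6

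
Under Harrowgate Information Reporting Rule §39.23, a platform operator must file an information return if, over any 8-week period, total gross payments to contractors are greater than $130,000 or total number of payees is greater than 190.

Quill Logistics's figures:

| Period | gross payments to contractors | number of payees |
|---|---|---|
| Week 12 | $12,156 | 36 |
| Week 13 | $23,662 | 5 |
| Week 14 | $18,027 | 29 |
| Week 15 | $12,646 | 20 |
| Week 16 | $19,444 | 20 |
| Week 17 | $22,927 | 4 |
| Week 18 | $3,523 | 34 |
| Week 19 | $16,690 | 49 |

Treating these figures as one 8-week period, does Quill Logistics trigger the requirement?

Total gross payments to contractors: $12,156 + $23,662 + $18,027 + $12,646 + $19,444 + $22,927 + $3,523 + $16,690 = $129,075 (≤ $130,000).
Total number of payees: 36 + 5 + 29 + 20 + 20 + 4 + 34 + 49 = 197 (> 190).
The test is 'or': at least one threshold is exceeded.

Yes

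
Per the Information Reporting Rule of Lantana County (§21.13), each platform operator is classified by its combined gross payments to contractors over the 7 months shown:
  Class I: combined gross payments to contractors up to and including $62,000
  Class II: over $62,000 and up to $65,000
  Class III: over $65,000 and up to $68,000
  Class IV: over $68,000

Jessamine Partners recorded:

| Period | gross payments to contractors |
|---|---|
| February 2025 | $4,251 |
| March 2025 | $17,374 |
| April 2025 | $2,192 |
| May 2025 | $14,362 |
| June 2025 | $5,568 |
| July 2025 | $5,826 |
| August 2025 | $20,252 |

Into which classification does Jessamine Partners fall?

Class IV

Combined gross payments to contractors: $4,251 + $17,374 + $2,192 + $14,362 + $5,568 + $5,826 + $20,252 = $69,825.
$69,825 > $68,000, so Class IV applies.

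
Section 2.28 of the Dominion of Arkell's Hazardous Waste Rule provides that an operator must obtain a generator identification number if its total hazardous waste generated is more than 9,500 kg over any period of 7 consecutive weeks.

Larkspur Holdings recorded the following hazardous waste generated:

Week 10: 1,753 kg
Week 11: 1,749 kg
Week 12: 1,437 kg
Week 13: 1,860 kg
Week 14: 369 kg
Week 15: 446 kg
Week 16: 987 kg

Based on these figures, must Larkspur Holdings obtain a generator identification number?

No

Total hazardous waste generated: 1,753 kg + 1,749 kg + 1,437 kg + 1,860 kg + 369 kg + 446 kg + 987 kg = 8,601 kg.
8,601 kg ≤ 9,500 kg, so the threshold is not exceeded.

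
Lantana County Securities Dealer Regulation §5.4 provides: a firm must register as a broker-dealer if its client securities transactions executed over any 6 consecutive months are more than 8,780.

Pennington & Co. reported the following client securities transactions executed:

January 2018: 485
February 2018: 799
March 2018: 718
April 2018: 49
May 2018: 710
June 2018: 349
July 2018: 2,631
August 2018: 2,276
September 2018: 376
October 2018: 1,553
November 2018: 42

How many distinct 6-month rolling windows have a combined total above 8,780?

January 2018–June 2018: 485 + 799 + 718 + 49 + 710 + 349 = 3,110 (under)
February 2018–July 2018: 799 + 718 + 49 + 710 + 349 + 2,631 = 5,256 (under)
March 2018–August 2018: 718 + 49 + 710 + 349 + 2,631 + 2,276 = 6,733 (under)
April 2018–September 2018: 49 + 710 + 349 + 2,631 + 2,276 + 376 = 6,391 (under)
May 2018–October 2018: 710 + 349 + 2,631 + 2,276 + 376 + 1,553 = 7,895 (under)
June 2018–November 2018: 349 + 2,631 + 2,276 + 376 + 1,553 + 42 = 7,227 (under)
0 windows exceed the threshold.

0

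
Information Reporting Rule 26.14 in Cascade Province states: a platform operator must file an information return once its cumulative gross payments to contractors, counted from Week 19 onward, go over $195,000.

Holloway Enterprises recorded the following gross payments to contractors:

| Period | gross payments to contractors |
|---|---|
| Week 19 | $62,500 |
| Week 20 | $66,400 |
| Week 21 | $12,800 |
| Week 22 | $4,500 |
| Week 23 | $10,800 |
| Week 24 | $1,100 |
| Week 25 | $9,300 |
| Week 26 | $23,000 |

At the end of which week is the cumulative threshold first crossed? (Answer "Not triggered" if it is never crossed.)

Through Week 19: $62,500
Through Week 20: $128,900
Through Week 21: $141,700
Through Week 22: $146,200
Through Week 23: $157,000
Through Week 24: $158,100
Through Week 25: $167,400
Through Week 26: $190,400
Final cumulative total $190,400 ≤ $195,000; the threshold is never exceeded.

Not triggered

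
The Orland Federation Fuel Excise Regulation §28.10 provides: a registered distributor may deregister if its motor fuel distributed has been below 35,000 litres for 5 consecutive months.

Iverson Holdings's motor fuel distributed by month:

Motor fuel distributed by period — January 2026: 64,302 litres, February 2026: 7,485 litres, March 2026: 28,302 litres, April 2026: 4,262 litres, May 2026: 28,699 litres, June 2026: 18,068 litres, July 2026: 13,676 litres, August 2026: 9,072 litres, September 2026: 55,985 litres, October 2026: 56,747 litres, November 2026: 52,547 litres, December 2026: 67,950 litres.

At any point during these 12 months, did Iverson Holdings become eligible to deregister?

Yes

Months below 35,000 litres: February 2026, March 2026, April 2026, May 2026, June 2026, July 2026, August 2026.
Longest run of consecutive months below the threshold: 7.
7 ≥ 5, so Iverson Holdings became eligible.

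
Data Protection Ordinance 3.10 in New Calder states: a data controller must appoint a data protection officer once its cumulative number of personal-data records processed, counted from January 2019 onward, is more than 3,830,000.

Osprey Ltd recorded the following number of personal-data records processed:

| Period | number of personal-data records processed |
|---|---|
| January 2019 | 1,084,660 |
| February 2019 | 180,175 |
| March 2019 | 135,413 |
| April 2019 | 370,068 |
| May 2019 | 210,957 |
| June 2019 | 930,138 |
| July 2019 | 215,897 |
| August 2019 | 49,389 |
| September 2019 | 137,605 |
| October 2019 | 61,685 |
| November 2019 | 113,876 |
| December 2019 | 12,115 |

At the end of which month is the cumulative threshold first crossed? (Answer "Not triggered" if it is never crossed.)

Through January 2019: 1,084,660
Through February 2019: 1,264,835
Through March 2019: 1,400,248
Through April 2019: 1,770,316
Through May 2019: 1,981,273
Through June 2019: 2,911,411
Through July 2019: 3,127,308
Through August 2019: 3,176,697
Through September 2019: 3,314,302
Through October 2019: 3,375,987
Through November 2019: 3,489,863
Through December 2019: 3,501,978
Final cumulative total 3,501,978 ≤ 3,830,000; the threshold is never exceeded.

Not triggered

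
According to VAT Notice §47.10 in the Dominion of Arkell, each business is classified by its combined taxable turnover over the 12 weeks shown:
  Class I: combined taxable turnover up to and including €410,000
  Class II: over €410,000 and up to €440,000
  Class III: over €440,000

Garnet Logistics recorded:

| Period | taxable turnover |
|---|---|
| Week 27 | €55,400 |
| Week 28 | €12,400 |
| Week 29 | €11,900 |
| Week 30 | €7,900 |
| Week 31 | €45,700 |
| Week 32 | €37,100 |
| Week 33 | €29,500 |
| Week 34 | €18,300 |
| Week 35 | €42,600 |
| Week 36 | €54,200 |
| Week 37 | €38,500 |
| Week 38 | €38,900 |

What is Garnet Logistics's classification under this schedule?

Class I

Combined taxable turnover: €55,400 + €12,400 + €11,900 + €7,900 + €45,700 + €37,100 + €29,500 + €18,300 + €42,600 + €54,200 + €38,500 + €38,900 = €392,400.
€392,400 ≤ €410,000, so Class I applies.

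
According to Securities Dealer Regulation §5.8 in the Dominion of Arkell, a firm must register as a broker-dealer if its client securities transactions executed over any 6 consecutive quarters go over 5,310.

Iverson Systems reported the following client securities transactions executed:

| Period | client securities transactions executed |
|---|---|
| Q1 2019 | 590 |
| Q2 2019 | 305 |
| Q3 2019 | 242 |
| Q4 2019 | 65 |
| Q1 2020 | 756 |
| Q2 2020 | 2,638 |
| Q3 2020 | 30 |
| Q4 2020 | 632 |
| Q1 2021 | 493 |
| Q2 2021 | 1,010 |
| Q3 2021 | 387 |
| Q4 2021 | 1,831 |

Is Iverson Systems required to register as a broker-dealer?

Yes

Q1 2019–Q2 2020: 590 + 305 + 242 + 65 + 756 + 2,638 = 4,596 (under)
Q2 2019–Q3 2020: 305 + 242 + 65 + 756 + 2,638 + 30 = 4,036 (under)
Q3 2019–Q4 2020: 242 + 65 + 756 + 2,638 + 30 + 632 = 4,363 (under)
Q4 2019–Q1 2021: 65 + 756 + 2,638 + 30 + 632 + 493 = 4,614 (under)
Q1 2020–Q2 2021: 756 + 2,638 + 30 + 632 + 493 + 1,010 = 5,559 (over)
Q2 2020–Q3 2021: 2,638 + 30 + 632 + 493 + 1,010 + 387 = 5,190 (under)
Q3 2020–Q4 2021: 30 + 632 + 493 + 1,010 + 387 + 1,831 = 4,383 (under)
At least one window exceeds 5,310.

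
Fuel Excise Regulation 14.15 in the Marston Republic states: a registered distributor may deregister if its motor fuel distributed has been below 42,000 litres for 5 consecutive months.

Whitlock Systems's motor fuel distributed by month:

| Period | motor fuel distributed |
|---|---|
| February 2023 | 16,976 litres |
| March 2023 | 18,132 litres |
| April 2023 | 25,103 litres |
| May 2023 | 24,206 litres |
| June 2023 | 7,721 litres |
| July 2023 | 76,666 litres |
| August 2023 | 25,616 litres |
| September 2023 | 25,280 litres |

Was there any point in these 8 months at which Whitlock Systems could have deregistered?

Yes

Months below 42,000 litres: February 2023, March 2023, April 2023, May 2023, June 2023, August 2023, September 2023.
Longest run of consecutive months below the threshold: 5.
5 ≥ 5, so Whitlock Systems became eligible.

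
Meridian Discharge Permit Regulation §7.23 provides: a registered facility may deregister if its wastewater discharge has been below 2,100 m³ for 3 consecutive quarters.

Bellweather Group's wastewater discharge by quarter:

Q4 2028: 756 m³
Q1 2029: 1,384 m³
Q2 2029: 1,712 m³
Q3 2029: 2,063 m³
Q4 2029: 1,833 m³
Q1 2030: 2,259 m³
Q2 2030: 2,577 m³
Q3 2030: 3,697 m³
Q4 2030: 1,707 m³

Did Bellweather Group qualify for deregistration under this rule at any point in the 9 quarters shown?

Yes

Quarters below 2,100 m³: Q4 2028, Q1 2029, Q2 2029, Q3 2029, Q4 2029, Q4 2030.
Longest run of consecutive quarters below the threshold: 5.
5 ≥ 3, so Bellweather Group became eligible.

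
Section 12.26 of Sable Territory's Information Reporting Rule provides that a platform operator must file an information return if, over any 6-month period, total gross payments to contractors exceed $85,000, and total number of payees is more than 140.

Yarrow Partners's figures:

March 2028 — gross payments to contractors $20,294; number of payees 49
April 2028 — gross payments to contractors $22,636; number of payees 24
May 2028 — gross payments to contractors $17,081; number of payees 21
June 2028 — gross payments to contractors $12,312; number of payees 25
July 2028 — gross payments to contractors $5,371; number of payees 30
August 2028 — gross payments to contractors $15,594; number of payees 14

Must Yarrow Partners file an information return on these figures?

Yes

Total gross payments to contractors: $20,294 + $22,636 + $17,081 + $12,312 + $5,371 + $15,594 = $93,288 (> $85,000).
Total number of payees: 49 + 24 + 21 + 25 + 30 + 14 = 163 (> 140).
The test is 'and': both thresholds are exceeded.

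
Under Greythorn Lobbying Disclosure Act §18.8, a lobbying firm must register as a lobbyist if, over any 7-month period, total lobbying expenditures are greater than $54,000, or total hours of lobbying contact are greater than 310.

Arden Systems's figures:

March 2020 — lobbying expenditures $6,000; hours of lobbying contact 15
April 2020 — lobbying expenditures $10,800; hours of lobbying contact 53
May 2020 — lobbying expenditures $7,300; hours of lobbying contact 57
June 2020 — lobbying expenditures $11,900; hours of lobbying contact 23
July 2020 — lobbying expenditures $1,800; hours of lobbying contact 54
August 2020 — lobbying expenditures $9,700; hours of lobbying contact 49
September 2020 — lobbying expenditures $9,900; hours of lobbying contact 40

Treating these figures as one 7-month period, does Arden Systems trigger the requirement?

Yes

Total lobbying expenditures: $6,000 + $10,800 + $7,300 + $11,900 + $1,800 + $9,700 + $9,900 = $57,400 (> $54,000).
Total hours of lobbying contact: 15 + 53 + 57 + 23 + 54 + 49 + 40 = 291 (≤ 310).
The test is 'or': at least one threshold is exceeded.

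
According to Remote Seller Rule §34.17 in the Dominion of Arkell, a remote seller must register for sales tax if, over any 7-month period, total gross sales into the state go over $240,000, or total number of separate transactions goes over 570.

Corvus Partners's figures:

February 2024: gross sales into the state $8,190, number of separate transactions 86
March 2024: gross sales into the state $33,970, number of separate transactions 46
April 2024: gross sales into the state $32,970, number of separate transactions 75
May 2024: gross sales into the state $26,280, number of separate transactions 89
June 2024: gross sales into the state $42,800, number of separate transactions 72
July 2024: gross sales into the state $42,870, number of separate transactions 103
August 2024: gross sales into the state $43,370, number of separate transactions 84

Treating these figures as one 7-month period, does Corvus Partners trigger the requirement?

Total gross sales into the state: $8,190 + $33,970 + $32,970 + $26,280 + $42,800 + $42,870 + $43,370 = $230,450 (≤ $240,000).
Total number of separate transactions: 86 + 46 + 75 + 89 + 72 + 103 + 84 = 555 (≤ 570).
The test is 'or': neither threshold is exceeded.

No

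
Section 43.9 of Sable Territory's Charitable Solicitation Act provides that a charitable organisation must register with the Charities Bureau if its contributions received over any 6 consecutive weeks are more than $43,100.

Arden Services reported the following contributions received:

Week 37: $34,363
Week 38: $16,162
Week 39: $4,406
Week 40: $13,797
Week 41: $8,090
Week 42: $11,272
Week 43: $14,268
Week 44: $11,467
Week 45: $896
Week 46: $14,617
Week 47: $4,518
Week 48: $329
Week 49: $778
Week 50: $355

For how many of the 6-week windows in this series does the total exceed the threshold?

7

Week 37–Week 42: $34,363 + $16,162 + $4,406 + $13,797 + $8,090 + $11,272 = $88,090 (over)
Week 38–Week 43: $16,162 + $4,406 + $13,797 + $8,090 + $11,272 + $14,268 = $67,995 (over)
Week 39–Week 44: $4,406 + $13,797 + $8,090 + $11,272 + $14,268 + $11,467 = $63,300 (over)
Week 40–Week 45: $13,797 + $8,090 + $11,272 + $14,268 + $11,467 + $896 = $59,790 (over)
Week 41–Week 46: $8,090 + $11,272 + $14,268 + $11,467 + $896 + $14,617 = $60,610 (over)
Week 42–Week 47: $11,272 + $14,268 + $11,467 + $896 + $14,617 + $4,518 = $57,038 (over)
Week 43–Week 48: $14,268 + $11,467 + $896 + $14,617 + $4,518 + $329 = $46,095 (over)
Week 44–Week 49: $11,467 + $896 + $14,617 + $4,518 + $329 + $778 = $32,605 (under)
Week 45–Week 50: $896 + $14,617 + $4,518 + $329 + $778 + $355 = $21,493 (under)
7 windows exceed the threshold.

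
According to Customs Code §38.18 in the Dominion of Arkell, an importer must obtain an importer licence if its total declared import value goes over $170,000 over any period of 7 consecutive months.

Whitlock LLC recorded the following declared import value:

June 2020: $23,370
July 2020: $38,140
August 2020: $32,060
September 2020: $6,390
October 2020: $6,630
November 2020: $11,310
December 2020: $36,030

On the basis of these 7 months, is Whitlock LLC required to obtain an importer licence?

Total declared import value: $23,370 + $38,140 + $32,060 + $6,390 + $6,630 + $11,310 + $36,030 = $153,930.
$153,930 ≤ $170,000, so the threshold is not exceeded.

No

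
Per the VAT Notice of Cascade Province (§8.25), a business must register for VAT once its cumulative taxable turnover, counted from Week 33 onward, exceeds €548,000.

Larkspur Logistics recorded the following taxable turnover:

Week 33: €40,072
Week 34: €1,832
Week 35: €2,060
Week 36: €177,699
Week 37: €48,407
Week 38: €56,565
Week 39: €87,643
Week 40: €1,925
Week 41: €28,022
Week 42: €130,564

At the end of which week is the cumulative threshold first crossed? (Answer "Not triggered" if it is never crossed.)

Week 42

Through Week 33: €40,072
Through Week 34: €41,904
Through Week 35: €43,964
Through Week 36: €221,663
Through Week 37: €270,070
Through Week 38: €326,635
Through Week 39: €414,278
Through Week 40: €416,203
Through Week 41: €444,225
Through Week 42: €574,789 ← exceeds threshold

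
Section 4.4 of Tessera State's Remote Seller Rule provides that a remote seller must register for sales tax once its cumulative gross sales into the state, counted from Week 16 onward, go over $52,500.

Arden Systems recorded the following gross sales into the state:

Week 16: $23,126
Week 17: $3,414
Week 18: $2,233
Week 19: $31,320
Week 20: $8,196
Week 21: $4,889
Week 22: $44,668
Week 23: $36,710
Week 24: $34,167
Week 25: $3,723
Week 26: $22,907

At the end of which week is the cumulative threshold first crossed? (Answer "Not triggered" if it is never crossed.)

Week 19

Through Week 16: $23,126
Through Week 17: $26,540
Through Week 18: $28,773
Through Week 19: $60,093 ← exceeds threshold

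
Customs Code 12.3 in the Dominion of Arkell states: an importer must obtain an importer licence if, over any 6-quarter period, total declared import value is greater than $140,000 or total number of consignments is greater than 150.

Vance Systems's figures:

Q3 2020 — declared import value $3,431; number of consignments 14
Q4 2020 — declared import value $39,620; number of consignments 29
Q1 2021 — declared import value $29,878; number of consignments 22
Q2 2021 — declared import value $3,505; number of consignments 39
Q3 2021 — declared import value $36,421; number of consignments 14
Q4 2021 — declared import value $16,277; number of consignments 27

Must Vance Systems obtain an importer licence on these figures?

No

Total declared import value: $3,431 + $39,620 + $29,878 + $3,505 + $36,421 + $16,277 = $129,132 (≤ $140,000).
Total number of consignments: 14 + 29 + 22 + 39 + 14 + 27 = 145 (≤ 150).
The test is 'or': neither threshold is exceeded.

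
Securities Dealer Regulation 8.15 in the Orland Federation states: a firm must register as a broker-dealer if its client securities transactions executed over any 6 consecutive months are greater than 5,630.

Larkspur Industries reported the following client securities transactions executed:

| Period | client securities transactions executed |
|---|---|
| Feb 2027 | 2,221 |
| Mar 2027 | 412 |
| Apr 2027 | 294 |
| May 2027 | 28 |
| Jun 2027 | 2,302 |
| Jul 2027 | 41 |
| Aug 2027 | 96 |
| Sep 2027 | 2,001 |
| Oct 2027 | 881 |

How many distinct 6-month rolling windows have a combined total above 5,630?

0

Feb 2027–Jul 2027: 2,221 + 412 + 294 + 28 + 2,302 + 41 = 5,298 (under)
Mar 2027–Aug 2027: 412 + 294 + 28 + 2,302 + 41 + 96 = 3,173 (under)
Apr 2027–Sep 2027: 294 + 28 + 2,302 + 41 + 96 + 2,001 = 4,762 (under)
May 2027–Oct 2027: 28 + 2,302 + 41 + 96 + 2,001 + 881 = 5,349 (under)
0 windows exceed the threshold.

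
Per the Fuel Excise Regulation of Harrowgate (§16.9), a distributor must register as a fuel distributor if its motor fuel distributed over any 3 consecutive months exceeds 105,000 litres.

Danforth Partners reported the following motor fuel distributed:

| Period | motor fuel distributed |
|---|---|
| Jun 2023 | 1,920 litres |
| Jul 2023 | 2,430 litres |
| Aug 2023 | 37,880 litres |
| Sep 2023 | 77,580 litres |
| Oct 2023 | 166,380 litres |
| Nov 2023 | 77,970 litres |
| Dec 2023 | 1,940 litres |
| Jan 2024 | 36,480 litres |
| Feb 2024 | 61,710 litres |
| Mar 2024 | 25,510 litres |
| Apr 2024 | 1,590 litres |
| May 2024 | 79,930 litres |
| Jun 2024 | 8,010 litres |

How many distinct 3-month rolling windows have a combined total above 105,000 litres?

7

Jun 2023–Aug 2023: 1,920 litres + 2,430 litres + 37,880 litres = 42,230 litres (under)
Jul 2023–Sep 2023: 2,430 litres + 37,880 litres + 77,580 litres = 117,890 litres (over)
Aug 2023–Oct 2023: 37,880 litres + 77,580 litres + 166,380 litres = 281,840 litres (over)
Sep 2023–Nov 2023: 77,580 litres + 166,380 litres + 77,970 litres = 321,930 litres (over)
Oct 2023–Dec 2023: 166,380 litres + 77,970 litres + 1,940 litres = 246,290 litres (over)
Nov 2023–Jan 2024: 77,970 litres + 1,940 litres + 36,480 litres = 116,390 litres (over)
Dec 2023–Feb 2024: 1,940 litres + 36,480 litres + 61,710 litres = 100,130 litres (under)
Jan 2024–Mar 2024: 36,480 litres + 61,710 litres + 25,510 litres = 123,700 litres (over)
Feb 2024–Apr 2024: 61,710 litres + 25,510 litres + 1,590 litres = 88,810 litres (under)
Mar 2024–May 2024: 25,510 litres + 1,590 litres + 79,930 litres = 107,030 litres (over)
Apr 2024–Jun 2024: 1,590 litres + 79,930 litres + 8,010 litres = 89,530 litres (under)
7 windows exceed the threshold.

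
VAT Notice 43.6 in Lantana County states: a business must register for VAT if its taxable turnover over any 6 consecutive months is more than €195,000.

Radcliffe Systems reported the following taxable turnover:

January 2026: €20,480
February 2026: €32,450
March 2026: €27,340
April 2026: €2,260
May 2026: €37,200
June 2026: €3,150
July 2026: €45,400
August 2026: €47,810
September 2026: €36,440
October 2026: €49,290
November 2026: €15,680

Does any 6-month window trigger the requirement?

Yes

January 2026–June 2026: €20,480 + €32,450 + €27,340 + €2,260 + €37,200 + €3,150 = €122,880 (under)
February 2026–July 2026: €32,450 + €27,340 + €2,260 + €37,200 + €3,150 + €45,400 = €147,800 (under)
March 2026–August 2026: €27,340 + €2,260 + €37,200 + €3,150 + €45,400 + €47,810 = €163,160 (under)
April 2026–September 2026: €2,260 + €37,200 + €3,150 + €45,400 + €47,810 + €36,440 = €172,260 (under)
May 2026–October 2026: €37,200 + €3,150 + €45,400 + €47,810 + €36,440 + €49,290 = €219,290 (over)
June 2026–November 2026: €3,150 + €45,400 + €47,810 + €36,440 + €49,290 + €15,680 = €197,770 (over)
At least one window exceeds €195,000.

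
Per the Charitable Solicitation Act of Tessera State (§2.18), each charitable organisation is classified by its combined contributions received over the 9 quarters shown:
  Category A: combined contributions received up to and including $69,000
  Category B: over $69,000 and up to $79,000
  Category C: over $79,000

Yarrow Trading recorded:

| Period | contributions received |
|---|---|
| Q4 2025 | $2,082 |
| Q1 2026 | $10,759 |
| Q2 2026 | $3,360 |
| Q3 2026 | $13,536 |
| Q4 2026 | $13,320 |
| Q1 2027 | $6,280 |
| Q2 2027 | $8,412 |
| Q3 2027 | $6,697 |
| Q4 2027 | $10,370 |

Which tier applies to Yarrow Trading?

Combined contributions received: $2,082 + $10,759 + $3,360 + $13,536 + $13,320 + $6,280 + $8,412 + $6,697 + $10,370 = $74,816.
$69,000 < $74,816 ≤ $79,000, so Category B applies.

Category B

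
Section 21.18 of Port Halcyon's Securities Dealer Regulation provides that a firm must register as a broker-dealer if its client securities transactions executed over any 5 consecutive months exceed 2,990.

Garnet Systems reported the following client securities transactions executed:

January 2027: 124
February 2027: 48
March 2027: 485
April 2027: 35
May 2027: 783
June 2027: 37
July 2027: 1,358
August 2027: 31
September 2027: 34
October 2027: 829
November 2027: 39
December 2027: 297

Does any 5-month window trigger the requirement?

No

January 2027–May 2027: 124 + 48 + 485 + 35 + 783 = 1,475 (under)
February 2027–June 2027: 48 + 485 + 35 + 783 + 37 = 1,388 (under)
March 2027–July 2027: 485 + 35 + 783 + 37 + 1,358 = 2,698 (under)
April 2027–August 2027: 35 + 783 + 37 + 1,358 + 31 = 2,244 (under)
May 2027–September 2027: 783 + 37 + 1,358 + 31 + 34 = 2,243 (under)
June 2027–October 2027: 37 + 1,358 + 31 + 34 + 829 = 2,289 (under)
July 2027–November 2027: 1,358 + 31 + 34 + 829 + 39 = 2,291 (under)
August 2027–December 2027: 31 + 34 + 829 + 39 + 297 = 1,230 (under)
No window exceeds 2,990.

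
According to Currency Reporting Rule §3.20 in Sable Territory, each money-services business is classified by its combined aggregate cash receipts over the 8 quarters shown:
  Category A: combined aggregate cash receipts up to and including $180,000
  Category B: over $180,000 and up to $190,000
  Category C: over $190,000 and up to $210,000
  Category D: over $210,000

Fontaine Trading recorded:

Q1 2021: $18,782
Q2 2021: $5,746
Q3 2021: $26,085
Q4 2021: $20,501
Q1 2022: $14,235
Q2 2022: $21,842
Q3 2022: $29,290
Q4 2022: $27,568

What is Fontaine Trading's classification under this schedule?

Combined aggregate cash receipts: $18,782 + $5,746 + $26,085 + $20,501 + $14,235 + $21,842 + $29,290 + $27,568 = $164,049.
$164,049 ≤ $180,000, so Category A applies.

Category A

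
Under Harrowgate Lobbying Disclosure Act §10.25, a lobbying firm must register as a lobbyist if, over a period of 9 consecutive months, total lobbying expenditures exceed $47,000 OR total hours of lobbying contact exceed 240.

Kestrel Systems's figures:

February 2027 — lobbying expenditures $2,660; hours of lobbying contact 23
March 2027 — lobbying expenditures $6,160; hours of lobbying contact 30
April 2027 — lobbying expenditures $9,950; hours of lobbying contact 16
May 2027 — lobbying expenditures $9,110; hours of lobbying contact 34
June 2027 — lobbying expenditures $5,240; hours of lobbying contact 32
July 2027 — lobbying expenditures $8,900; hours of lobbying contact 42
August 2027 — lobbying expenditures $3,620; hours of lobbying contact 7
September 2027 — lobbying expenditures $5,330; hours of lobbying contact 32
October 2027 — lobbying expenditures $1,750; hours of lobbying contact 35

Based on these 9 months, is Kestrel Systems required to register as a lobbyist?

Yes

Total lobbying expenditures: $2,660 + $6,160 + $9,950 + $9,110 + $5,240 + $8,900 + $3,620 + $5,330 + $1,750 = $52,720 (> $47,000).
Total hours of lobbying contact: 23 + 30 + 16 + 34 + 32 + 42 + 7 + 32 + 35 = 251 (> 240).
The test is 'or': at least one threshold is exceeded.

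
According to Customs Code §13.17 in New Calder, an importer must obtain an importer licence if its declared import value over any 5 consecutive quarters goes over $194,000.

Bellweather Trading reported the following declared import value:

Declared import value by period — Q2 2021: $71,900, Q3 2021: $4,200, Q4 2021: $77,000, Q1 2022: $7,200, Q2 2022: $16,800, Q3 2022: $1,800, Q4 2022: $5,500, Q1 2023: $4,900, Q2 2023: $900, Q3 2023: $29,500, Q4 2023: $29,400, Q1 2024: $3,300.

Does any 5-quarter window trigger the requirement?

Q2 2021–Q2 2022: $71,900 + $4,200 + $77,000 + $7,200 + $16,800 = $177,100 (under)
Q3 2021–Q3 2022: $4,200 + $77,000 + $7,200 + $16,800 + $1,800 = $107,000 (under)
Q4 2021–Q4 2022: $77,000 + $7,200 + $16,800 + $1,800 + $5,500 = $108,300 (under)
Q1 2022–Q1 2023: $7,200 + $16,800 + $1,800 + $5,500 + $4,900 = $36,200 (under)
Q2 2022–Q2 2023: $16,800 + $1,800 + $5,500 + $4,900 + $900 = $29,900 (under)
Q3 2022–Q3 2023: $1,800 + $5,500 + $4,900 + $900 + $29,500 = $42,600 (under)
Q4 2022–Q4 2023: $5,500 + $4,900 + $900 + $29,500 + $29,400 = $70,200 (under)
Q1 2023–Q1 2024: $4,900 + $900 + $29,500 + $29,400 + $3,300 = $68,000 (under)
No window exceeds $194,000.

No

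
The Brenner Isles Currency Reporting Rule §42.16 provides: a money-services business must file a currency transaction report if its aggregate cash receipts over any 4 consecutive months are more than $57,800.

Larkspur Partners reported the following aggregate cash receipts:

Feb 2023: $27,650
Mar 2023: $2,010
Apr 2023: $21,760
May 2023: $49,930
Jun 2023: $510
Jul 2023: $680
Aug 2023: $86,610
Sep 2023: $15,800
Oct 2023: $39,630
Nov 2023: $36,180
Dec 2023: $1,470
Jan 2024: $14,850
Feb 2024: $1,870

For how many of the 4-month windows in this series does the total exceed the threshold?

Feb 2023–May 2023: $27,650 + $2,010 + $21,760 + $49,930 = $101,350 (over)
Mar 2023–Jun 2023: $2,010 + $21,760 + $49,930 + $510 = $74,210 (over)
Apr 2023–Jul 2023: $21,760 + $49,930 + $510 + $680 = $72,880 (over)
May 2023–Aug 2023: $49,930 + $510 + $680 + $86,610 = $137,730 (over)
Jun 2023–Sep 2023: $510 + $680 + $86,610 + $15,800 = $103,600 (over)
Jul 2023–Oct 2023: $680 + $86,610 + $15,800 + $39,630 = $142,720 (over)
Aug 2023–Nov 2023: $86,610 + $15,800 + $39,630 + $36,180 = $178,220 (over)
Sep 2023–Dec 2023: $15,800 + $39,630 + $36,180 + $1,470 = $93,080 (over)
Oct 2023–Jan 2024: $39,630 + $36,180 + $1,470 + $14,850 = $92,130 (over)
Nov 2023–Feb 2024: $36,180 + $1,470 + $14,850 + $1,870 = $54,370 (under)
9 windows exceed the threshold.

9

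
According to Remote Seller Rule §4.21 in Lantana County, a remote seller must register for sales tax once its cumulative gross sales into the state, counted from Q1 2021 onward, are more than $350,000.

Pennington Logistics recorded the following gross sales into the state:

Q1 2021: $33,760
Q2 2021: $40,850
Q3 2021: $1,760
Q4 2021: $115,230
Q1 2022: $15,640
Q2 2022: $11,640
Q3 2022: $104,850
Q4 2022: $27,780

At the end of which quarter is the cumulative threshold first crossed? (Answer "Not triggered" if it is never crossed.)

Through Q1 2021: $33,760
Through Q2 2021: $74,610
Through Q3 2021: $76,370
Through Q4 2021: $191,600
Through Q1 2022: $207,240
Through Q2 2022: $218,880
Through Q3 2022: $323,730
Through Q4 2022: $351,510 ← exceeds threshold

Q4 2022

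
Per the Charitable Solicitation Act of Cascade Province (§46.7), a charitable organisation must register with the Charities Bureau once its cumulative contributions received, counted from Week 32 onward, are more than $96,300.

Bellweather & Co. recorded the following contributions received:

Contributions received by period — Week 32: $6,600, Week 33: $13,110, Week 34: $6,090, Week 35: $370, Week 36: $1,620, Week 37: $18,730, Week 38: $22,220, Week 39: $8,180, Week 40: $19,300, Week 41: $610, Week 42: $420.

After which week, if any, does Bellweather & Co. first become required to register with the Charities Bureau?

Week 41

Through Week 32: $6,600
Through Week 33: $19,710
Through Week 34: $25,800
Through Week 35: $26,170
Through Week 36: $27,790
Through Week 37: $46,520
Through Week 38: $68,740
Through Week 39: $76,920
Through Week 40: $96,220
Through Week 41: $96,830 ← exceeds threshold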